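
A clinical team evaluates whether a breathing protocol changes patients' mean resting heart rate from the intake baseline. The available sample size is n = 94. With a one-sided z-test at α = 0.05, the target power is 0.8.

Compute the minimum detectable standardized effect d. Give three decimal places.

Need Φ(δ − 1.645) = 0.8, so δ = 1.645 + 0.842 = 2.486.
δ = d·√n ⇒ d = δ/√n = 2.486/√94 = 0.2565.

d ≈ 0.256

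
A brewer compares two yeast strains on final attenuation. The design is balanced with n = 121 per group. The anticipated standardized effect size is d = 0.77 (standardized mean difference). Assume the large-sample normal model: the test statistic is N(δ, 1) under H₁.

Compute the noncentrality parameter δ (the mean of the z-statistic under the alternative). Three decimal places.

δ ≈ 5.989

δ = d·√(n/2) = 0.77 × √(121/2) = 5.9892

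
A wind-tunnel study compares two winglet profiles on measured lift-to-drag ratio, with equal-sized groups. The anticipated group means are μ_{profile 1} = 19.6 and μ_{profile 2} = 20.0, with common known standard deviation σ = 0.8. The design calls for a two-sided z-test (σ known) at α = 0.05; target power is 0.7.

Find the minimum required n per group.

n = 50 per group

Standardized effect: d = |μ_{profile 1} − μ_{profile 2}| / σ = |19.6 − 20.0| / 0.8 = 0.5000
For power 0.7 need Φ(δ − z_{0.025}) = 0.7, so δ = z_{0.025} + z_{0.30} = 1.960 + 0.524 = 2.484.
(Ignoring the negligible lower-tail rejection probability gives the usual closed-form inversion.)
δ = d·√(n/2) ⇒ n = 2(δ/d)² = 2 × (2.484 / 0.5000)² = 49.38.
Round up to the next whole unit.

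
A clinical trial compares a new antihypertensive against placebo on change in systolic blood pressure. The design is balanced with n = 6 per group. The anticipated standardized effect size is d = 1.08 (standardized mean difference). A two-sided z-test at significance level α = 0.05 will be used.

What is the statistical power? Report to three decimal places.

Noncentrality parameter: δ = d·√(n/2) = 1.08 × √(6/2) = 1.8706
Two-sided α = 0.05 → critical value z_{0.025} = 1.960.
Power = Φ(δ − 1.960) + Φ(−δ − 1.960) = Φ(-0.089) + Φ(-3.831) = 0.4644 + 0.0001 = 0.4645.

Power ≈ 0.464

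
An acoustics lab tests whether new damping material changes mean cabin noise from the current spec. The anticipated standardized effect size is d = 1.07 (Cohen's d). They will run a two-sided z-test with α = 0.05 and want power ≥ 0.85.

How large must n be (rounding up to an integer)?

n = 8

Set Φ(δ − 1.960) = 0.85; then δ − 1.960 = Φ⁻¹(0.85) = 1.036, giving δ = 2.996.
(The Φ(−δ − z_{α/2}) term is vanishingly small for δ > 0 and is dropped in the standard sample-size formula.)
δ = d·√n ⇒ n = (δ/d)² = (2.996 / 1.07)² = 7.84.
Rounding up, n = 8.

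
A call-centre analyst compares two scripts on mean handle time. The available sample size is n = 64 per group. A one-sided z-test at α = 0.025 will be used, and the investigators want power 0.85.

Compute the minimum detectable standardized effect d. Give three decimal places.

d ≈ 0.530

Required noncentrality: δ = z_{0.025} + z_{0.15} = 1.960 + 1.036 = 2.996.
δ = d·√(n/2) ⇒ d = δ/√(n/2) = 2.996/√(64/2) = 0.5297.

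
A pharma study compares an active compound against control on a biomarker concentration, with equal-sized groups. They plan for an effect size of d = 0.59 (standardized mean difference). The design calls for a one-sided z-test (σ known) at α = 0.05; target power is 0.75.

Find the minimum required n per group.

Set Φ(δ − 1.645) = 0.75; then δ − 1.645 = Φ⁻¹(0.75) = 0.674, giving δ = 2.319.
δ = d·√(n/2) ⇒ n = 2(δ/d)² = 2 × (2.319 / 0.59)² = 30.91.
Round up to the next whole unit.

n = 31 per group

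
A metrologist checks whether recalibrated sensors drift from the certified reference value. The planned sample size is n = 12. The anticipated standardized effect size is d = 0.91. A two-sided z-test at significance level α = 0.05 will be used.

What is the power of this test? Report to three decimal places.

Noncentrality parameter: δ = d·√n = 0.91 × √12 = 3.1523
Two-sided α = 0.05 → critical value z_{0.025} = 1.960.
Power = Φ(δ − 1.960) + Φ(−δ − 1.960) = Φ(1.192) + Φ(-5.112) = 0.8834 + 0.0000 = 0.8834.

Power ≈ 0.883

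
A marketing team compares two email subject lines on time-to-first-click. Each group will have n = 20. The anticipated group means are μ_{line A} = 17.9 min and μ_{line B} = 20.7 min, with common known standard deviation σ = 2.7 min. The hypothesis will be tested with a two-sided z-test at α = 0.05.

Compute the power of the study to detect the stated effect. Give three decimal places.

Standardized effect: d = |μ_{line A} − μ_{line B}| / σ = |17.9 − 20.7| / 2.7 = 1.0370
Noncentrality parameter: δ = d·√(n/2) = 1.0370 × √(20/2) = 3.2794
Two-sided α = 0.05 → critical value z_{0.025} = 1.960.
Power = Φ(δ − 1.960) + Φ(−δ − 1.960) = Φ(1.319) + Φ(-5.239) = 0.9065 + 0.0000 = 0.9065.

Power ≈ 0.906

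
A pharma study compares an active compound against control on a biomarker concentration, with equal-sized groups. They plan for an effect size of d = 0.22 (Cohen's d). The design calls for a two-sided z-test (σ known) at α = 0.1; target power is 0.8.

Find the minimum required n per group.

Set Φ(δ − 1.645) = 0.8; then δ − 1.645 = Φ⁻¹(0.8) = 0.842, giving δ = 2.486.
(The Φ(−δ − z_{α/2}) term is vanishingly small for δ > 0 and is dropped in the standard sample-size formula.)
δ = d·√(n/2) ⇒ n = 2(δ/d)² = 2 × (2.486 / 0.22)² = 255.48.
Round up to the next whole unit.

n = 256 per group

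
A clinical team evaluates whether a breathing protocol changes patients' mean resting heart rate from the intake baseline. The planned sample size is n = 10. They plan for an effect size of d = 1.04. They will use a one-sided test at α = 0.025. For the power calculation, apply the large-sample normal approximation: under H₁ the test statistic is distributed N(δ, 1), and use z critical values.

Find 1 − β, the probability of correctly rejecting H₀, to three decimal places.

Power ≈ 0.908

Noncentrality parameter: λ = d·√n = 1.04 × √10 = 3.2888
Critical value for a one-sided test at α = 0.025: z_α = 1.960.
Power = P(Z > 1.960 − λ) = Φ(1.329) = 0.9080.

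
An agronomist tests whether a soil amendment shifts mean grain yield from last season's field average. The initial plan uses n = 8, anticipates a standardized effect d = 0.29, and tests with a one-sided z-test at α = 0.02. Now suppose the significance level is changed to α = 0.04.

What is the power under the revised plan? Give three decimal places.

δ = d·√n = 0.29 × √8 = 0.8202 (unchanged). New critical value: z_{0.04} = 1.751.
Revised power = Φ(δ − 1.751) = Φ(-0.930) = 0.1761.

Power ≈ 0.176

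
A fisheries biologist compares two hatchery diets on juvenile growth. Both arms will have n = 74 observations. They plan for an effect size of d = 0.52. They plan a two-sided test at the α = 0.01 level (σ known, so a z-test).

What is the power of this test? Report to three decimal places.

Noncentrality parameter: δ = d·√(n/2) = 0.52 × √(74/2) = 3.1630
Two-sided α = 0.01 → critical value z_{0.005} = 2.576.
Power = Φ(δ − 2.576) + Φ(−δ − 2.576) = Φ(0.587) + Φ(-5.739) = 0.7215 + 0.0000 = 0.7215.

Power ≈ 0.721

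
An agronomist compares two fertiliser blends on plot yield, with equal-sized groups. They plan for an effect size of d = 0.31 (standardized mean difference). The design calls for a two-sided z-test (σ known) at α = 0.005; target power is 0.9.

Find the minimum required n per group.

For power 0.9 need Φ(δ − z_{0.0025}) = 0.9, so δ = z_{0.0025} + z_{0.10} = 2.807 + 1.282 = 4.089.
(For δ > 0 the lower-tail rejection region contributes negligibly to power, so the one-term inversion is standard.)
δ = d·√(n/2) ⇒ n = 2(δ/d)² = 2 × (4.089 / 0.31)² = 347.90.
Round up to the next whole unit.

n = 348 per group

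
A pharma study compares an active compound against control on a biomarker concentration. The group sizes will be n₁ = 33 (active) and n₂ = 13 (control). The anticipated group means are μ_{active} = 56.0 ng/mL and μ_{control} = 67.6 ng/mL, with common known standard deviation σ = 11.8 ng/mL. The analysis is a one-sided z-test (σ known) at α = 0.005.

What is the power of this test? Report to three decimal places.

Standardized effect: d = |μ_{active} − μ_{control}| / σ = |56.0 − 67.6| / 11.8 = 0.9831
Noncentrality parameter: δ = d / √(1/n₁ + 1/n₂) = 0.9831 / √(1/33 + 1/13) = 3.0021
One-sided α = 0.005 → critical value z_{0.005} = 2.576.
Power = P(Z > 2.576 − δ) = Φ(0.426) = 0.6650.

Power ≈ 0.665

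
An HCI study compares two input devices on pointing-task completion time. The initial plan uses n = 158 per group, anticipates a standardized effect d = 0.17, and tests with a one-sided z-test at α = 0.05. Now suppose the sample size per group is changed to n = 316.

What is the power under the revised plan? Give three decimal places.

With n = 316 per group: δ = d·√(n/2) = 0.17 × √(316/2) = 2.1369. Critical value z_{0.05} = 1.645.
Revised power = Φ(δ − 1.645) = Φ(0.492) = 0.6886.

Power ≈ 0.689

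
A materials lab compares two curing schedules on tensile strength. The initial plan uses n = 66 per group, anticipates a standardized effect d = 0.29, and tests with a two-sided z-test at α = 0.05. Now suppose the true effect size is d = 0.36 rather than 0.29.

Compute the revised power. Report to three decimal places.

With d = 0.36: δ = d·√(n/2) = 0.36 × √(66/2) = 2.0680. Critical value z_{0.025} = 1.960.
Revised power = Φ(δ − 1.960) + Φ(−δ − 1.960) = Φ(0.108) + Φ(-4.028) = 0.5430 + 0.0000 = 0.5431.

Power ≈ 0.543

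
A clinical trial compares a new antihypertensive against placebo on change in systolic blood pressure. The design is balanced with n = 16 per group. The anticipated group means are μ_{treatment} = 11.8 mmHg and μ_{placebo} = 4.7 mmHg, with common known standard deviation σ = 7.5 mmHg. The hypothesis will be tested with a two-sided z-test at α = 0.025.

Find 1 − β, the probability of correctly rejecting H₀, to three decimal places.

Standardized effect: d = |μ_{treatment} − μ_{placebo}| / σ = |11.8 − 4.7| / 7.5 = 0.9467
Noncentrality parameter: δ = d·√(n/2) = 0.9467 × √(16/2) = 2.6776
Critical value for a two-sided test at α = 0.025: z_{α/2} = 2.241.
Power = Φ(δ − 2.241) + Φ(−δ − 2.241) = Φ(0.436) + Φ(-4.919) = 0.6686 + 0.0000 = 0.6686.

Power ≈ 0.669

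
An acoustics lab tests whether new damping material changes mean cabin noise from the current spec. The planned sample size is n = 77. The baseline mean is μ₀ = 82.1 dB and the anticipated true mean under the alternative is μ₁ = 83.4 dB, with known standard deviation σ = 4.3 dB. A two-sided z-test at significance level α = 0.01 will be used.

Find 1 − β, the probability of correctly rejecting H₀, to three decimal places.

Standardized effect: d = |μ₁ − μ₀| / σ = |83.4 − 82.1| / 4.3 = 0.3023
Noncentrality parameter: λ = d·√n = 0.3023 × √77 = 2.6529
Critical value for a two-sided test at α = 0.01: z_{α/2} = 2.576.
Power = Φ(λ − 2.576) + Φ(−λ − 2.576) = Φ(0.077) + Φ(-5.229) = 0.5307 + 0.0000 = 0.5307.

Power ≈ 0.531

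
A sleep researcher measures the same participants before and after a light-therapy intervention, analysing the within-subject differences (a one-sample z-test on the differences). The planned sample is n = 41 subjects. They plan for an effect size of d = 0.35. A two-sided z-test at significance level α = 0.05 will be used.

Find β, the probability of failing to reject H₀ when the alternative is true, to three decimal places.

β ≈ 0.389

Noncentrality parameter: δ = d·√n = 0.35 × √41 = 2.2411
Two-sided α = 0.05 → critical value z_{0.025} = 1.960.
Power = Φ(δ − 1.960) + Φ(−δ − 1.960) = Φ(0.281) + Φ(-4.201) = 0.6107 + 0.0000 = 0.6107.
Type II error: β = 1 − power = 1 − 0.6107 = 0.3893.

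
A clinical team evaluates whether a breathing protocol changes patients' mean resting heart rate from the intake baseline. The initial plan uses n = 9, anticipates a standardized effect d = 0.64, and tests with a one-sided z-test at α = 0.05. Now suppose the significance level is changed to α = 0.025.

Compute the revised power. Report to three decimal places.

Power ≈ 0.484

δ = d·√n = 0.64 × √9 = 1.9200 (unchanged). New critical value: z_{0.025} = 1.960.
Revised power = Φ(δ − 1.960) = Φ(-0.040) = 0.4841.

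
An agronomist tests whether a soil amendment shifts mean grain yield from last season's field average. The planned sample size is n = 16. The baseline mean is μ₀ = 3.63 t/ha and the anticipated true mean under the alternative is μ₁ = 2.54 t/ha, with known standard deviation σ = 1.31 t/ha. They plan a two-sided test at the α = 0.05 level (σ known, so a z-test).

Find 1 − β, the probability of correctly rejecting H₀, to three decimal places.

Power ≈ 0.914

Standardized effect: d = |μ₁ − μ₀| / σ = |2.54 − 3.63| / 1.31 = 0.8321
Noncentrality parameter: δ = d·√n = 0.8321 × √16 = 3.3282
Two-sided α = 0.05 → critical value z_{0.025} = 1.960.
Power = Φ(δ − 1.960) + Φ(−δ − 1.960) = Φ(1.368) + Φ(-5.288) = 0.9144 + 0.0000 = 0.9144.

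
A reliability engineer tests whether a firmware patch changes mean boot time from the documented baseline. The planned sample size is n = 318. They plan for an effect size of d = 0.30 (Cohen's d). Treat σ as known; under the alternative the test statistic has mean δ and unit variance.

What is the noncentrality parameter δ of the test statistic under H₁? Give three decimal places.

δ ≈ 5.350

The noncentrality parameter scales effect size by the design's sample-size factor: δ = d·√n = 0.30 × √318 = 5.3498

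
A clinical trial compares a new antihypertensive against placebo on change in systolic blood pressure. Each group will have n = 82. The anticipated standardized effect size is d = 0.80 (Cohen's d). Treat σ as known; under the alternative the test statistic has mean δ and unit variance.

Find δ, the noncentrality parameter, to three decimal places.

δ ≈ 5.122

The noncentrality parameter scales effect size by the design's sample-size factor: δ = d·√(n/2) = 0.80 × √(82/2) = 5.1225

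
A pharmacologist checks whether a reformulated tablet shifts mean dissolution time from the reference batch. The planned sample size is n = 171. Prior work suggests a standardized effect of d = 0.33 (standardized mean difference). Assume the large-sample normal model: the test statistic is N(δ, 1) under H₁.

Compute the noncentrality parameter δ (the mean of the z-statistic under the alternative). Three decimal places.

The noncentrality parameter scales effect size by the design's sample-size factor: δ = d·√n = 0.33 × √171 = 4.3153

δ ≈ 4.315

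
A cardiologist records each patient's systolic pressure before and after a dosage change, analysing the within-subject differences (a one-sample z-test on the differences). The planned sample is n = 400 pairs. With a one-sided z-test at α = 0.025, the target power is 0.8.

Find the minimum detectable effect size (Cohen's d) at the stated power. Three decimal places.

d ≈ 0.140

Required noncentrality: δ = z_{0.025} + z_{0.20} = 1.960 + 0.842 = 2.802.
δ = d·√n ⇒ d = δ/√n = 2.802/√400 = 0.1401.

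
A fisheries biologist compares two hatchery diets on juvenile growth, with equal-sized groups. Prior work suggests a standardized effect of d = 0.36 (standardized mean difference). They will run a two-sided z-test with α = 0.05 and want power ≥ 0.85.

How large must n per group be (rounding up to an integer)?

n = 139 per group

For power 0.85 need Φ(δ − z_{0.025}) = 0.85, so δ = z_{0.025} + z_{0.15} = 1.960 + 1.036 = 2.996.
(For δ > 0 the lower-tail rejection region contributes negligibly to power, so the one-term inversion is standard.)
δ = d·√(n/2) ⇒ n = 2(δ/d)² = 2 × (2.996 / 0.36)² = 138.56.
Round up to the next whole unit.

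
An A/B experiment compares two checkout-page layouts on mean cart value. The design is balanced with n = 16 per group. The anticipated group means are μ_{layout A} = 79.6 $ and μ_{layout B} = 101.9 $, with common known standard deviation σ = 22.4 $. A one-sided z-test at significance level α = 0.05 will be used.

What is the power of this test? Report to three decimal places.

Power ≈ 0.879

Standardized effect: d = |μ_{layout A} − μ_{layout B}| / σ = |79.6 − 101.9| / 22.4 = 0.9955
Noncentrality parameter: δ = d·√(n/2) = 0.9955 × √(16/2) = 2.8158
Critical value for a one-sided test at α = 0.05: z_α = 1.645.
Power = Φ(δ − 1.645) = Φ(1.171) = 0.8792.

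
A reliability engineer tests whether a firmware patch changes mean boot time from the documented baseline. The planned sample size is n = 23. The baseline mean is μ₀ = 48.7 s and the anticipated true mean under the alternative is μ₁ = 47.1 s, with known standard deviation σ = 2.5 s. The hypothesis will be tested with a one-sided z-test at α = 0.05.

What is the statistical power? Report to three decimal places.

Power ≈ 0.923

Standardized effect: d = |μ₁ − μ₀| / σ = |47.1 − 48.7| / 2.5 = 0.6400
Noncentrality parameter: δ = d·√n = 0.6400 × √23 = 3.0693
One-sided α = 0.05 → critical value z_{0.05} = 1.645.
Power = P(Z > 1.645 − δ) = Φ(1.424) = 0.9228.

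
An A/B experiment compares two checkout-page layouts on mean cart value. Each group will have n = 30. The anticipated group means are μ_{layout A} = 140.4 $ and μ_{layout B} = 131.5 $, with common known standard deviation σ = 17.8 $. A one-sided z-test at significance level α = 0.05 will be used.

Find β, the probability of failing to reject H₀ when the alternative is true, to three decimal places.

Standardized effect: d = |μ_{layout A} − μ_{layout B}| / σ = |140.4 − 131.5| / 17.8 = 0.5000
Noncentrality parameter: δ = d·√(n/2) = 0.5000 × √(30/2) = 1.9365
Critical value for a one-sided test at α = 0.05: z_α = 1.645.
Power = Φ(δ − 1.645) = Φ(0.292) = 0.6147.
Type II error: β = 1 − power = 1 − 0.6147 = 0.3853.

β ≈ 0.385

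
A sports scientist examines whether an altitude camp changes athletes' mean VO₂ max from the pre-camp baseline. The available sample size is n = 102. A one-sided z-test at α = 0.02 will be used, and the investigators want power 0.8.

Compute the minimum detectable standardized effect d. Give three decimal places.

Need Φ(δ − 2.054) = 0.8, so δ = 2.054 + 0.842 = 2.895.
δ = d·√n ⇒ d = δ/√n = 2.895/√102 = 0.2867.

d ≈ 0.287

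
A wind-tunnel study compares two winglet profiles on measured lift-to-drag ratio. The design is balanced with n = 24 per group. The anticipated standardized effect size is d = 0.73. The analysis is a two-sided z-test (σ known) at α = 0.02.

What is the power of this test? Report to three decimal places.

Noncentrality parameter: δ = d·√(n/2) = 0.73 × √(24/2) = 2.5288
Two-sided α = 0.02 → critical value z_{0.01} = 2.326.
Power = Φ(δ − 2.326) + Φ(−δ − 2.326) = Φ(0.202) + Φ(-4.855) = 0.5802 + 0.0000 = 0.5802.

Power ≈ 0.580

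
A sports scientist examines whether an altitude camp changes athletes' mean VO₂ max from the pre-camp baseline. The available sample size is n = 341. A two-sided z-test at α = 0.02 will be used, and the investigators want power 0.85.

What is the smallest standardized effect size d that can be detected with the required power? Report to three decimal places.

d ≈ 0.182

Need Φ(δ − 2.326) = 0.85, so δ = 2.326 + 1.036 = 3.363.
(The second rejection-region term Φ(−δ − z_{α/2}) is negligible and dropped.)
δ = d·√n ⇒ d = δ/√n = 3.363/√341 = 0.1821.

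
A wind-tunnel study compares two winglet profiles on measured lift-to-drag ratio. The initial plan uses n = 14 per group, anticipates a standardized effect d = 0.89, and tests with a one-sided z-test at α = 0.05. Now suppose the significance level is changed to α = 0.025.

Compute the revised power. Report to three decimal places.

δ = d·√(n/2) = 0.89 × √(14/2) = 2.3547 (unchanged). New critical value: z_{0.025} = 1.960.
Revised power = Φ(δ − 1.960) = Φ(0.395) = 0.6535.

Power ≈ 0.653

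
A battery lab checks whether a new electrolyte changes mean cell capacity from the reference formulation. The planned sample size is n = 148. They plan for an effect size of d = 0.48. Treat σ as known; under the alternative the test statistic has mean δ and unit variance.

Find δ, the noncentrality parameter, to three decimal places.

δ ≈ 5.839

The noncentrality parameter scales effect size by the design's sample-size factor: δ = d·√n = 0.48 × √148 = 5.8395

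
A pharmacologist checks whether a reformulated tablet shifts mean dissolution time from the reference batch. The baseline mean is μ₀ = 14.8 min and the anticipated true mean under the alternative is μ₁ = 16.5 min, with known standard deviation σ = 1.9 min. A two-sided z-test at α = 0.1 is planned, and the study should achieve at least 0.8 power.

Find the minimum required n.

Standardized effect: d = |μ₁ − μ₀| / σ = |16.5 − 14.8| / 1.9 = 0.8947
Set Φ(δ − 1.645) = 0.8; then δ − 1.645 = Φ⁻¹(0.8) = 0.842, giving δ = 2.486.
(The Φ(−δ − z_{α/2}) term is vanishingly small for δ > 0 and is dropped in the standard sample-size formula.)
δ = d·√n ⇒ n = (δ/d)² = (2.486 / 0.8947)² = 7.72.
Rounding up, n = 8.

n = 8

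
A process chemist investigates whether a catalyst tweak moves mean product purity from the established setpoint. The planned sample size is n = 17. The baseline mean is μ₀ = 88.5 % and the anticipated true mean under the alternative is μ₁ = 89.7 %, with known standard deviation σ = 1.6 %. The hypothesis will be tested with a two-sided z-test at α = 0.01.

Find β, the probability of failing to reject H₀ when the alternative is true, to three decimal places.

β ≈ 0.303

Standardized effect: d = |μ₁ − μ₀| / σ = |89.7 − 88.5| / 1.6 = 0.7500
Noncentrality parameter: δ = d·√n = 0.7500 × √17 = 3.0923
Critical value for a two-sided test at α = 0.01: z_{α/2} = 2.576.
Power = Φ(δ − 2.576) + Φ(−δ − 2.576) = Φ(0.516) + Φ(-5.668) = 0.6972 + 0.0000 = 0.6972.
Type II error: β = 1 − power = 1 − 0.6972 = 0.3028.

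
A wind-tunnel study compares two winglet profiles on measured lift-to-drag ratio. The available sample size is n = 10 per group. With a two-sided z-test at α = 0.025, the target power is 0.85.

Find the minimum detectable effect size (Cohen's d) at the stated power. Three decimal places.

Required noncentrality: δ = z_{0.0125} + z_{0.15} = 2.241 + 1.036 = 3.278.
(Lower-tail contribution to power is negligible for δ > 0.)
δ = d·√(n/2) ⇒ d = δ/√(n/2) = 3.278/√(10/2) = 1.4659.

d ≈ 1.466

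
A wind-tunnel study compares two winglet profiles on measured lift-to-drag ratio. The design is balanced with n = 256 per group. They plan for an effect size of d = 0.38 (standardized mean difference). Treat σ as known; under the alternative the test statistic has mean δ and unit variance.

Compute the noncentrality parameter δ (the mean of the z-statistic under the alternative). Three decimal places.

The noncentrality parameter scales effect size by the design's sample-size factor: δ = d·√(n/2) = 0.38 × √(256/2) = 4.2992

δ ≈ 4.299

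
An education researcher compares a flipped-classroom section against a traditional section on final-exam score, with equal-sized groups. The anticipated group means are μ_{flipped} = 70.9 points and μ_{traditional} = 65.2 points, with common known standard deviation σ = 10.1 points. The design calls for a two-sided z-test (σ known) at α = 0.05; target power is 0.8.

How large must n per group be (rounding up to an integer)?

n = 50 per group

Standardized effect: d = |μ_{flipped} − μ_{traditional}| / σ = |70.9 − 65.2| / 10.1 = 0.5644
For power 0.8 need Φ(δ − z_{0.025}) = 0.8, so δ = z_{0.025} + z_{0.20} = 1.960 + 0.842 = 2.802.
(Ignoring the negligible lower-tail rejection probability gives the usual closed-form inversion.)
δ = d·√(n/2) ⇒ n = 2(δ/d)² = 2 × (2.802 / 0.5644)² = 49.29.
Rounding up, n = 50 per group.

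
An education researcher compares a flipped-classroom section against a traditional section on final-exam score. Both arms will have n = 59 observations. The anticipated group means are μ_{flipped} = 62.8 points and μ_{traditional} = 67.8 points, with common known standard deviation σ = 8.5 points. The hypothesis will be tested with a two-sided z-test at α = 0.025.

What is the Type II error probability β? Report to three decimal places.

β ≈ 0.170

Standardized effect: d = |μ_{flipped} − μ_{traditional}| / σ = |62.8 − 67.8| / 8.5 = 0.5882
Noncentrality parameter: δ = d·√(n/2) = 0.5882 × √(59/2) = 3.1949
Two-sided α = 0.025 → critical value z_{0.0125} = 2.241.
Power = Φ(δ − 2.241) + Φ(−δ − 2.241) = Φ(0.954) + Φ(-5.436) = 0.8298 + 0.0000 = 0.8298.
Type II error: β = 1 − power = 1 − 0.8298 = 0.1702.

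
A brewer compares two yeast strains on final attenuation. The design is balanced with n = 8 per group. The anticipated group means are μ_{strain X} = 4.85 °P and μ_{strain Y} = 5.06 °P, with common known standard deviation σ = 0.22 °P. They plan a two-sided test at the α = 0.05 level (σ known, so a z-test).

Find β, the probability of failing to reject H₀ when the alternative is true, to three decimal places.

β ≈ 0.520

Standardized effect: d = |μ_{strain X} − μ_{strain Y}| / σ = |4.85 − 5.06| / 0.22 = 0.9545
Noncentrality parameter: δ = d·√(n/2) = 0.9545 × √(8/2) = 1.9091
Critical value for a two-sided test at α = 0.05: z_{α/2} = 1.960.
Power = Φ(δ − 1.960) + Φ(−δ − 1.960) = Φ(-0.051) + Φ(-3.869) = 0.4797 + 0.0001 = 0.4798.
Type II error: β = 1 − power = 1 − 0.4798 = 0.5202.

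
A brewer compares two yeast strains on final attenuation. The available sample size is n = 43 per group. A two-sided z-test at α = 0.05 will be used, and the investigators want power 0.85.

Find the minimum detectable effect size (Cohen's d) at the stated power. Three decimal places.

d ≈ 0.646

Need Φ(δ − 1.960) = 0.85, so δ = 1.960 + 1.036 = 2.996.
(Lower-tail contribution to power is negligible for δ > 0.)
δ = d·√(n/2) ⇒ d = δ/√(n/2) = 2.996/√(43/2) = 0.6462.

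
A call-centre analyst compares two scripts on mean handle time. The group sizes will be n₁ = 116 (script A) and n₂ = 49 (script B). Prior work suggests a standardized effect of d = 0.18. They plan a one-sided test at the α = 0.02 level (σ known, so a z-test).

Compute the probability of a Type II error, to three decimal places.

β ≈ 0.841

Noncentrality parameter: δ = d / √(1/n₁ + 1/n₂) = 0.18 / √(1/116 + 1/49) = 1.0565
Critical value for a one-sided test at α = 0.02: z_α = 2.054.
Power = Φ(δ − 2.054) = Φ(-0.997) = 0.1593.
Type II error: β = 1 − power = 1 − 0.1593 = 0.8407.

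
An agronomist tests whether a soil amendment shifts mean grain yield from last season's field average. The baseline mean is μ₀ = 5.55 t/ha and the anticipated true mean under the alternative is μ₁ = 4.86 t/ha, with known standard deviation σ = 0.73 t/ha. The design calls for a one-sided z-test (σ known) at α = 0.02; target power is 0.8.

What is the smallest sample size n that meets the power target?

Standardized effect: d = |μ₁ − μ₀| / σ = |4.86 − 5.55| / 0.73 = 0.9452
For power 0.8 need Φ(δ − z_{0.02}) = 0.8, so δ = z_{0.02} + z_{0.20} = 2.054 + 0.842 = 2.895.
δ = d·√n ⇒ n = (δ/d)² = (2.895 / 0.9452)² = 9.38.
Round up to the next whole unit.

n = 10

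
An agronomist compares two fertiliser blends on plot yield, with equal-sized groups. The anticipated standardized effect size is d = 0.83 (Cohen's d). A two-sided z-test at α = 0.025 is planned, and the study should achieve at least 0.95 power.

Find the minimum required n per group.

Set Φ(δ − 2.241) = 0.95; then δ − 2.241 = Φ⁻¹(0.95) = 1.645, giving δ = 3.886.
(The Φ(−δ − z_{α/2}) term is vanishingly small for δ > 0 and is dropped in the standard sample-size formula.)
δ = d·√(n/2) ⇒ n = 2(δ/d)² = 2 × (3.886 / 0.83)² = 43.85.
Round up to the next whole unit.

n = 44 per group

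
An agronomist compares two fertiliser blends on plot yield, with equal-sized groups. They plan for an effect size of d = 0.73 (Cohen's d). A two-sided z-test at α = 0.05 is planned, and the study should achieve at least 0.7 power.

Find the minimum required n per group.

n = 24 per group

Set Φ(δ − 1.960) = 0.7; then δ − 1.960 = Φ⁻¹(0.7) = 0.524, giving δ = 2.484.
(For δ > 0 the lower-tail rejection region contributes negligibly to power, so the one-term inversion is standard.)
δ = d·√(n/2) ⇒ n = 2(δ/d)² = 2 × (2.484 / 0.73)² = 23.16.
Round up to the next whole unit.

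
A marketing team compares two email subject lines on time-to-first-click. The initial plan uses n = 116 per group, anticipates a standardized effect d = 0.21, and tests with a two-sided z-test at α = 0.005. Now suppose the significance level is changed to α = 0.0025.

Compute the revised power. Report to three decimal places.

δ = d·√(n/2) = 0.21 × √(116/2) = 1.5993 (unchanged). New critical value: z_{0.0013} = 3.023.
Revised power = Φ(δ − 3.023) + Φ(−δ − 3.023) = Φ(-1.424) + Φ(-4.623) = 0.0772 + 0.0000 = 0.0772.

Power ≈ 0.077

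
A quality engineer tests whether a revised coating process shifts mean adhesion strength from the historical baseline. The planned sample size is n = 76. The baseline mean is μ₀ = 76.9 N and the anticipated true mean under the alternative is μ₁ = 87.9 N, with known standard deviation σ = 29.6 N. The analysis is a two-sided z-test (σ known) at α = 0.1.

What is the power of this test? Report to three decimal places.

Standardized effect: d = |μ₁ − μ₀| / σ = |87.9 − 76.9| / 29.6 = 0.3716
Noncentrality parameter: δ = d·√n = 0.3716 × √76 = 3.2397
Two-sided α = 0.1 → critical value z_{0.05} = 1.645.
Power = Φ(δ − 1.645) + Φ(−δ − 1.645) = Φ(1.595) + Φ(-4.885) = 0.9446 + 0.0000 = 0.9446.

Power ≈ 0.945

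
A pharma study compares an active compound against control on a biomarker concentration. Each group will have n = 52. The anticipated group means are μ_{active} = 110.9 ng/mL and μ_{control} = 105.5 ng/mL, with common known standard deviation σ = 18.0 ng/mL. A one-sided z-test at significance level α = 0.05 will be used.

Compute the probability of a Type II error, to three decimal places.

β ≈ 0.546

Standardized effect: d = |μ_{active} − μ_{control}| / σ = |110.9 − 105.5| / 18.0 = 0.3000
Noncentrality parameter: δ = d·√(n/2) = 0.3000 × √(52/2) = 1.5297
Critical value for a one-sided test at α = 0.05: z_α = 1.645.
Power = Φ(δ − 1.645) = Φ(-0.115) = 0.4542.
Type II error: β = 1 − power = 1 − 0.4542 = 0.5458.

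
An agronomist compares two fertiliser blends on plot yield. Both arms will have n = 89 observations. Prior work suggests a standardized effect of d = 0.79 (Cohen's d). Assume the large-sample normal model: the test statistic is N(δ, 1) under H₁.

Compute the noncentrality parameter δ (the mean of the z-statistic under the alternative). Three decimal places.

δ ≈ 5.270

The noncentrality parameter scales effect size by the design's sample-size factor: δ = d·√(n/2) = 0.79 × √(89/2) = 5.2700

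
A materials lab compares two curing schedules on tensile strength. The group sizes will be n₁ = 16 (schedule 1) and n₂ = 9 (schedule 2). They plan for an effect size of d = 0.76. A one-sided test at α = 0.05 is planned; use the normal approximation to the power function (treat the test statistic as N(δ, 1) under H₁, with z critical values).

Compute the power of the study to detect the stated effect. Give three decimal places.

Power ≈ 0.571

Noncentrality parameter: δ = d / √(1/n₁ + 1/n₂) = 0.76 / √(1/16 + 1/9) = 1.8240
Critical value for a one-sided test at α = 0.05: z_α = 1.645.
Power = Φ(δ − 1.645) = Φ(0.179) = 0.5711.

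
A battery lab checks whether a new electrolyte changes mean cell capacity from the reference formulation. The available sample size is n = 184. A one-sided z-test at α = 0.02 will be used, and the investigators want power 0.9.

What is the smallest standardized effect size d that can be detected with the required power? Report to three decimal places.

d ≈ 0.246

Required noncentrality: δ = z_{0.02} + z_{0.10} = 2.054 + 1.282 = 3.335.
δ = d·√n ⇒ d = δ/√n = 3.335/√184 = 0.2459.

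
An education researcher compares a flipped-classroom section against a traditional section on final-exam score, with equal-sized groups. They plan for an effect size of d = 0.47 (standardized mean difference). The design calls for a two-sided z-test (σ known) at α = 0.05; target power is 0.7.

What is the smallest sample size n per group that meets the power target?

Set Φ(δ − 1.960) = 0.7; then δ − 1.960 = Φ⁻¹(0.7) = 0.524, giving δ = 2.484.
(The Φ(−δ − z_{α/2}) term is vanishingly small for δ > 0 and is dropped in the standard sample-size formula.)
δ = d·√(n/2) ⇒ n = 2(δ/d)² = 2 × (2.484 / 0.47)² = 55.88.
Rounding up, n = 56 per group.

n = 56 per group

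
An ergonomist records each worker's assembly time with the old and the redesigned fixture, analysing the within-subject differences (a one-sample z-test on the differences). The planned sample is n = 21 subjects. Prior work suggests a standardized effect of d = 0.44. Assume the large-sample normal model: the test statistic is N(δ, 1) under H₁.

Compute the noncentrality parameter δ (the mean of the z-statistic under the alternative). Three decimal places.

δ = d·√n = 0.44 × √21 = 2.0163

δ ≈ 2.016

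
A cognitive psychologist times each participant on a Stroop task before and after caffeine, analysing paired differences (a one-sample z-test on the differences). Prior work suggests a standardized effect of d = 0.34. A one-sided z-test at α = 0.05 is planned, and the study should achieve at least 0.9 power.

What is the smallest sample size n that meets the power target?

Set Φ(δ − 1.645) = 0.9; then δ − 1.645 = Φ⁻¹(0.9) = 1.282, giving δ = 2.926.
δ = d·√n ⇒ n = (δ/d)² = (2.926 / 0.34)² = 74.08.
Rounding up, n = 75.

n = 75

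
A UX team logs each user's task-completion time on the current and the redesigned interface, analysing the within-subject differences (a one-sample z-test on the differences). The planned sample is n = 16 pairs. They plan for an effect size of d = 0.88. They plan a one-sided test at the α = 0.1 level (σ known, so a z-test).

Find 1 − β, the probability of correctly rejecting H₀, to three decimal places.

Power ≈ 0.987

Noncentrality parameter: δ = d·√n = 0.88 × √16 = 3.5200
One-sided α = 0.1 → critical value z_{0.1} = 1.282.
Power = Φ(δ − 1.282) = Φ(2.238) = 0.9874.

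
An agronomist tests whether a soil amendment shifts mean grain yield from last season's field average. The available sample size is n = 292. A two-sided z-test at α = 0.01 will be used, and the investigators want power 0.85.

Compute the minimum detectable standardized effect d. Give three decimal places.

Required noncentrality: δ = z_{0.005} + z_{0.15} = 2.576 + 1.036 = 3.612.
(Lower-tail contribution to power is negligible for δ > 0.)
δ = d·√n ⇒ d = δ/√n = 3.612/√292 = 0.2114.

d ≈ 0.211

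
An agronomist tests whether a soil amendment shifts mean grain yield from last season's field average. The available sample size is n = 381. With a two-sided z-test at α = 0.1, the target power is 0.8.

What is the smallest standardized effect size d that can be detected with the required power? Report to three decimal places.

Required noncentrality: δ = z_{0.05} + z_{0.20} = 1.645 + 0.842 = 2.486.
(Lower-tail contribution to power is negligible for δ > 0.)
δ = d·√n ⇒ d = δ/√n = 2.486/√381 = 0.1274.

d ≈ 0.127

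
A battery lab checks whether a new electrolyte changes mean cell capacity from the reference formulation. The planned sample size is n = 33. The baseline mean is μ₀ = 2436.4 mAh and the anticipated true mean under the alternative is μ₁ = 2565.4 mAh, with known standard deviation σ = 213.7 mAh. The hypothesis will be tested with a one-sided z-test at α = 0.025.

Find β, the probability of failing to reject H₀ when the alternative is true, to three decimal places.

β ≈ 0.066

Standardized effect: d = |μ₁ − μ₀| / σ = |2565.4 − 2436.4| / 213.7 = 0.6036
Noncentrality parameter: δ = d·√n = 0.6036 × √33 = 3.4677
One-sided α = 0.025 → critical value z_{0.025} = 1.960.
Power = Φ(δ − 1.960) = Φ(1.508) = 0.9342.
Type II error: β = 1 − power = 1 − 0.9342 = 0.0658.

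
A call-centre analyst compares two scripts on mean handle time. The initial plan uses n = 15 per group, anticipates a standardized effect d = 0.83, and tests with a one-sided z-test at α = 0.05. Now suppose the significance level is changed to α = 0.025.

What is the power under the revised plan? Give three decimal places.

Power ≈ 0.623

δ = d·√(n/2) = 0.83 × √(15/2) = 2.2730 (unchanged). New critical value: z_{0.025} = 1.960.
Revised power = Φ(δ − 1.960) = Φ(0.313) = 0.6229.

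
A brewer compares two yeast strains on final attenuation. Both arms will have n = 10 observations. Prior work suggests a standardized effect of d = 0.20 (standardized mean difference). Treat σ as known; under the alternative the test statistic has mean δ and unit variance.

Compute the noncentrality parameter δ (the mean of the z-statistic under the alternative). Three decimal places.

δ ≈ 0.447

The noncentrality parameter scales effect size by the design's sample-size factor: δ = d·√(n/2) = 0.20 × √(10/2) = 0.4472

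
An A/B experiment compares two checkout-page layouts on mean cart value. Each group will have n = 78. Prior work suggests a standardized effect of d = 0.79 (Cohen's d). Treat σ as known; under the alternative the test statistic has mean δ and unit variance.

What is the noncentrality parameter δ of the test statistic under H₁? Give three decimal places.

The noncentrality parameter scales effect size by the design's sample-size factor: δ = d·√(n/2) = 0.79 × √(78/2) = 4.9335

δ ≈ 4.934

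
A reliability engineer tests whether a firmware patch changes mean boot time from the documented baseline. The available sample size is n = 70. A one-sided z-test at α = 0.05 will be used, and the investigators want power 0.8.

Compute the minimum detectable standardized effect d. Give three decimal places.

d ≈ 0.297

Required noncentrality: δ = z_{0.05} + z_{0.20} = 1.645 + 0.842 = 2.486.
δ = d·√n ⇒ d = δ/√n = 2.486/√70 = 0.2972.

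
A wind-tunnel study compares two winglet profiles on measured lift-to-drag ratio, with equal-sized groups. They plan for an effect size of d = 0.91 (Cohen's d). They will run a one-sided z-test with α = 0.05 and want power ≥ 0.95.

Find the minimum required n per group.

n = 27 per group

Set Φ(δ − 1.645) = 0.95; then δ − 1.645 = Φ⁻¹(0.95) = 1.645, giving δ = 3.290.
δ = d·√(n/2) ⇒ n = 2(δ/d)² = 2 × (3.290 / 0.91)² = 26.14.
Round up to the next whole unit.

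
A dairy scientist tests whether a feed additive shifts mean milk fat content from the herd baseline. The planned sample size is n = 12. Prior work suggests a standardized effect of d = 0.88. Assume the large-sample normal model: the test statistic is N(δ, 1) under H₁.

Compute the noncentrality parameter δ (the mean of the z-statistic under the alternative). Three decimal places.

δ = d·√n = 0.88 × √12 = 3.0484

δ ≈ 3.048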